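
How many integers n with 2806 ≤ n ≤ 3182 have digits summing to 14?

The integers in [2806, 3182] that have digits summing to 14: 2813, 2822, 2831, 2840, 2903, 2912, …, 3173, 3182.
24 qualify.

24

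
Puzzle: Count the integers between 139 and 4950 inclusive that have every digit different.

2614

The integers in [139, 4950] that have every digit different: 139, 140, 142, 143, 145, 146, …, 4938, 4950.
2614 qualify.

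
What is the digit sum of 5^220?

643

5^220 = 5934729841099874217170776418476223221388103646012465603924862494268130144153006974395699332357133500058142270617601854443279307815828360617160797119140625
Sum of its 154 digits: 643.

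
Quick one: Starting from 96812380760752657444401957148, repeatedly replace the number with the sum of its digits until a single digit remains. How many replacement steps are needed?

2

96812380760752657444401957148 → 133 → 7 (2 steps)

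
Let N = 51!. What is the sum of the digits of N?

51! = 1551118753287382280224243016469303211063259720016986112000000000000
Sum of its 67 digits: 198.

198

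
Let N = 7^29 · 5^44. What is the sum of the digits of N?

253

7^29 · 5^44 = 18303045157001518685078775661168037913739681243896484375
Sum of its 56 digits: 253.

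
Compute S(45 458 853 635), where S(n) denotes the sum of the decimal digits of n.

4+5+4+5+8+8+5+3+6+3+5 = 56

56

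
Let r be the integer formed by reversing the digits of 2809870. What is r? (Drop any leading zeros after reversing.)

Reversing 2809870 gives 789082.

789082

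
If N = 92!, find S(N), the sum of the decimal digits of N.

92! = 12438414054641307255475324325873553077577991715875414356840239582938137710983519518443046123837041347353107486982656753664000000000000000000000
Sum of its 143 digits: 540.

540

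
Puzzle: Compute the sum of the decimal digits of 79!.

441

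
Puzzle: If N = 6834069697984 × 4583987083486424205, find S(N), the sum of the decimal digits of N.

6834069697984 × 4583987083486424205 = 31327287223204624060428457302720
Sum of its 32 digits: 108.

108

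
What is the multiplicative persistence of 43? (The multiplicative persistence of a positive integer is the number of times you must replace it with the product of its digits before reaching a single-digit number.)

2

43 → 12 → 2 (2 steps)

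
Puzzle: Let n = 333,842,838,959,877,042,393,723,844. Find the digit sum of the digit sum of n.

First digit sum: 136.
1+3+6 = 10.

10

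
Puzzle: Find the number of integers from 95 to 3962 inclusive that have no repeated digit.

2146

The integers in [95, 3962] that have no repeated digit: 95, 96, 97, 98, 102, 103, …, 3961, 3962.
2146 qualify.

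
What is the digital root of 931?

9+3+1 = 13
1+3 = 4
(Equivalently, 931 mod 9 = 4.)

4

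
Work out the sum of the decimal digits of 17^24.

17^24 = 339448671314611904643504117121
Sum of its 30 digits: 109.

109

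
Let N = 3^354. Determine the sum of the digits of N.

792

3^354 = 7960203505214079922596627255169838497787047322828694156142117910690491617566742105220063689523875143398306807872117412260518969904597664896897486680228885639266332044169
Sum of its 169 digits: 792.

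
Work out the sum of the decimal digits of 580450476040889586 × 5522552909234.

580450476040889586 × 5522552909234 = 3205568465125874997505673837124
Sum of its 31 digits: 147.

147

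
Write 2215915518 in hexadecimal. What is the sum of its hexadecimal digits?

63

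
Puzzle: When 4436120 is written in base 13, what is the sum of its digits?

4436120 in base 13 is BC4230.
Digit sum: 11+12+4+2+3+0 = 32.

32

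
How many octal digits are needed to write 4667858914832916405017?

4667858914832916405017 in base 8 is 772056161572500025755431, which has 24 digits.

24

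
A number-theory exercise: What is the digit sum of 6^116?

6^116 = 1843083641481566340707871945770164414220238549262930175649740122962600025094496746477715456
Sum of its 91 digits: 387.

387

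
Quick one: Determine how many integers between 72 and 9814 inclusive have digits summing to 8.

The integers in [72, 9814] that have digits summing to 8: 80, 107, 116, 125, 134, 143, …, 7100, 8000.
157 qualify.

157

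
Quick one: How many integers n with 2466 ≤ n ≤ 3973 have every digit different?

797

The integers in [2466, 3973] that have every digit different: 2467, 2468, 2469, 2470, 2471, 2473, …, 3971, 3972.
797 qualify.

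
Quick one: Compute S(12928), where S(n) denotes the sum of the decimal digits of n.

1+2+9+2+8 = 22

22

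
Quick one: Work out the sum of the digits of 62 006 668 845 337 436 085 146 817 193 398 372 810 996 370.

205

6+2+0+0+6+6+6+8+8+4+5+3+3+7+4+3+6+0+8+5+1+4+6+8+1+7+1+9+3+3+9+8+3+7+2+8+1+0+9+9+6+3+7+0 = 205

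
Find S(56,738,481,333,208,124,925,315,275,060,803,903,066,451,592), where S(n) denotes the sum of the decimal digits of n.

5+6+7+3+8+4+8+1+3+3+3+2+0+8+1+2+4+9+2+5+3+1+5+2+7+5+0+6+0+8+0+3+9+0+3+0+6+6+4+5+1+5+9+2 = 174

174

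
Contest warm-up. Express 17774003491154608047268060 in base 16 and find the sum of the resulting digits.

17774003491154608047268060 in base 16 is EB3CAA8F212A5456020DC.
Digit sum: 14+11+3+12+10+10+8+15+2+1+2+10+5+4+5+6+0+2+0+13+12 = 145.

145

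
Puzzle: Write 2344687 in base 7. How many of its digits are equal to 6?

2344687 in base 7 is 25633552.
The digit 6 appears 1 time.

1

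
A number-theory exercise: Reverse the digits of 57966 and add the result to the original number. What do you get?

Reverse of 57966 is 66975.
57966 + 66975 = 124941

124941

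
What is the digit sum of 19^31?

199

19^31 = 4378865740046709085864680868712732574619
Sum of its 40 digits: 199.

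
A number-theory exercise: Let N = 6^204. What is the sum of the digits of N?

720

6^204 = 553165490060387511432879459408330757116513413979418300626140886299906356696307181768717492585621198096669408844812264260916986951710803434129684207128119607296
Sum of its 159 digits: 720.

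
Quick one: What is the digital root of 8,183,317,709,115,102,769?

8+1+8+3+3+1+7+7+0+9+1+1+5+1+0+2+7+6+9 = 79
7+9 = 16
1+6 = 7
(Equivalently, 8,183,317,709,115,102,769 mod 9 = 7.)

7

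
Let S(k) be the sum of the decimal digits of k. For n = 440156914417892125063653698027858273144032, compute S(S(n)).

First digit sum: 175.
1+7+5 = 13.

13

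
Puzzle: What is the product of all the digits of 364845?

3×6×4×8×4×5 = 11520

11520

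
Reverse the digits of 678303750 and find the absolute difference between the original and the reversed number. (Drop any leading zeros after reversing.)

Reverse of 678303750 is 57303876.
|678303750 − 57303876| = 620999874

620999874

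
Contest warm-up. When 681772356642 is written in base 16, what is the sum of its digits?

681772356642 in base 16 is 9EBCCC9422.
Digit sum: 9+14+11+12+12+12+9+4+2+2 = 87.

87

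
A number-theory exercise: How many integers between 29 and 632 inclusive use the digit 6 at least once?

144

The integers in [29, 632] that use the digit 6 at least once: 36, 46, 56, 60, 61, 62, …, 631, 632.
144 qualify.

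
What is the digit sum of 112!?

112! = 197450685722107402353682037275992488341277868034975337796656295094902858969771811440894224355027779366597957338237853638272334919686385621811850780464277094400000000000000000000000000
Sum of its 183 digits: 765.

765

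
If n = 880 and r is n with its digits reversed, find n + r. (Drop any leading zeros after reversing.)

968

Reverse of 880 is 88.
880 + 88 = 968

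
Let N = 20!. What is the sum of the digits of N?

54

20! = 2432902008176640000
Sum of its 19 digits: 54.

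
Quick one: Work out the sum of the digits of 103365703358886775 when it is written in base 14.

103365703358886775 in base 14 is 94331CA44BAC499.
Digit sum: 9+4+3+3+1+12+10+4+4+11+10+12+4+9+9 = 105.

105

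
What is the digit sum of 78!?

423

78! = 11324281178206297831457521158732046228731749579488251990048962825668835325234200766245086213177344000000000000000000
Sum of its 116 digits: 423.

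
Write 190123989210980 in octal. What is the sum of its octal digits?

190123989210980 in base 8 is 5316526065613544.
Digit sum: 5+3+1+6+5+2+6+0+6+5+6+1+3+5+4+4 = 62.

62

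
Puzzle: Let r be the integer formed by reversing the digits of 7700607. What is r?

7060077

Reversing 7700607 gives 7060077.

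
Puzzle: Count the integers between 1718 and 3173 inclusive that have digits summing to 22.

The integers in [1718, 3173] that have digits summing to 22: 1759, 1768, 1777, 1786, 1795, 1849, …, 2983, 2992.
54 qualify.

54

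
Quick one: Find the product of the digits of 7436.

504

7×4×3×6 = 504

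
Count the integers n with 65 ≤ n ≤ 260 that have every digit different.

144

The integers in [65, 260] that have every digit different: 65, 67, 68, 69, 70, 71, …, 259, 260.
144 qualify.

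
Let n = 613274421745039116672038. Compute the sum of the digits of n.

92

6+1+3+2+7+4+4+2+1+7+4+5+0+3+9+1+1+6+6+7+2+0+3+8 = 92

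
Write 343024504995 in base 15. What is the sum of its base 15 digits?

81

343024504995 in base 15 is 8DC997A580.
Digit sum: 8+13+12+9+9+7+10+5+8+0 = 81.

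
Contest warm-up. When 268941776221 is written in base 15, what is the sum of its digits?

268941776221 in base 15 is 6EE0C02331.
Digit sum: 6+14+14+0+12+0+2+3+3+1 = 55.

55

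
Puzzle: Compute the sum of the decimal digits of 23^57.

23^57 = 415419284132315712417280030850401847268465234537470378097327641202361494857303
Sum of its 78 digits: 305.

305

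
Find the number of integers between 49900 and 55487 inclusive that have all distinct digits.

The integers in [49900, 55487] that have all distinct digits: 50123, 50124, 50126, 50127, 50128, 50129, …, 54986, 54987.
1680 qualify.

1680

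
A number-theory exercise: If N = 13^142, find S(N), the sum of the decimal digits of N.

13^142 = 151340800772434622418732737506212126025528837397358631873792344023417588179716812825851703790257090788424171526655233116792521662308920057487513515921982660569
Sum of its 159 digits: 679.

679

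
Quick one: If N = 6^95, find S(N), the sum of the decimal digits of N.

6^95 = 84017312692910353150294530241519781447677946305678352821897115016653438976
Sum of its 74 digits: 324.

324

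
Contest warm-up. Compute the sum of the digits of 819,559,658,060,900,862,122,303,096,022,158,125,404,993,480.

8+1+9+5+5+9+6+5+8+0+6+0+9+0+0+8+6+2+1+2+2+3+0+3+0+9+6+0+2+2+1+5+8+1+2+5+4+0+4+9+9+3+4+8+0 = 180

180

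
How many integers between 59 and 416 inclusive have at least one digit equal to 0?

72

The integers in [59, 416] that have at least one digit equal to 0: 60, 70, 80, 90, 100, 101, …, 409, 410.
72 qualify.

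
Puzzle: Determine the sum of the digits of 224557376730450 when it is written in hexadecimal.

105

224557376730450 in base 16 is CC3BD6ABF552.
Digit sum: 12+12+3+11+13+6+10+11+15+5+5+2 = 105.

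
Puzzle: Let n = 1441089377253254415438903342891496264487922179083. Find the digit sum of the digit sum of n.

4

First digit sum: 220.
2+2+0 = 4.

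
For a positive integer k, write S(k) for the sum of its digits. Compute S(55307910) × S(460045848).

S(55307910) = 5+5+3+0+7+9+1+0 = 30.
S(460045848) = 4+6+0+0+4+5+8+4+8 = 39.
30 · 39 = 1170.

1170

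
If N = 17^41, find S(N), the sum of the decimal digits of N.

17^41 = 280805607755268602048174614102036928492604365174417
Sum of its 51 digits: 206.

206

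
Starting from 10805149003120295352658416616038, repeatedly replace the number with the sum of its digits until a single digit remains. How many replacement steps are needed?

2

10805149003120295352658416616038 → 114 → 6 (2 steps)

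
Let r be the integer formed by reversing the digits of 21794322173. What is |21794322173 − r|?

Reverse of 21794322173 is 37122349712.
|21794322173 − 37122349712| = 15328027539

15328027539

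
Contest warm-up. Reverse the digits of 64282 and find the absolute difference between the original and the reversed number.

36036

Reverse of 64282 is 28246.
|64282 − 28246| = 36036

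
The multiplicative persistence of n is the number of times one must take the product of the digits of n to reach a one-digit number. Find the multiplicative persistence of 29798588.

2

29798588 → 2903040 → 0 (2 steps)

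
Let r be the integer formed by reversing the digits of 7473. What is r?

3747

Reversing 7473 gives 3747.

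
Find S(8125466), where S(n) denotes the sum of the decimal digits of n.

32

8+1+2+5+4+6+6 = 32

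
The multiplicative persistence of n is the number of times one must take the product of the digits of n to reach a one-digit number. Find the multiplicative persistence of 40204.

1

40204 → 0 (1 step)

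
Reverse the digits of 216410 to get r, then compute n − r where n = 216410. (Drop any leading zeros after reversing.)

Reverse of 216410 is 14612.
216410 − 14612 = 201798

201798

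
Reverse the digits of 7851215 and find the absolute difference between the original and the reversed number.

2729628

Reverse of 7851215 is 5121587.
|7851215 − 5121587| = 2729628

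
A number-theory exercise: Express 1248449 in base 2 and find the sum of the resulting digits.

1248449 in base 2 is 100110000110011000001.
Digit sum: 1+0+0+1+1+0+0+0+0+1+1+0+0+1+1+0+0+0+0+0+1 = 8.

8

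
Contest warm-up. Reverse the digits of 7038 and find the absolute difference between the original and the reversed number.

Reverse of 7038 is 8307.
|7038 − 8307| = 1269

1269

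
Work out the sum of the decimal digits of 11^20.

94

11^20 = 672749994932560009201
Sum of its 21 digits: 94.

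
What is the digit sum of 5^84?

280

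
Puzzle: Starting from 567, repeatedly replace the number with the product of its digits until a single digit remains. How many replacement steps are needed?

2

567 → 210 → 0 (2 steps)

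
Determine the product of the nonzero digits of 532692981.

233280

5×3×2×6×9×2×9×8×1 = 233280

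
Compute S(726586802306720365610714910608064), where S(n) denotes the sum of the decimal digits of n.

7+2+6+5+8+6+8+0+2+3+0+6+7+2+0+3+6+5+6+1+0+7+1+4+9+1+0+6+0+8+0+6+4 = 129

129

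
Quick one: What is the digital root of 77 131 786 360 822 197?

6

7+7+1+3+1+7+8+6+3+6+0+8+2+2+1+9+7 = 78
7+8 = 15
1+5 = 6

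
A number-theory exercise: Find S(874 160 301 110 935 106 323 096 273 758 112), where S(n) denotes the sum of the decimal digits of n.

8+7+4+1+6+0+3+0+1+1+1+0+9+3+5+1+0+6+3+2+3+0+9+6+2+7+3+7+5+8+1+1+2 = 115

115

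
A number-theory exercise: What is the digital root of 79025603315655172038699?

7+9+0+2+5+6+0+3+3+1+5+6+5+5+1+7+2+0+3+8+6+9+9 = 102
1+0+2 = 3

3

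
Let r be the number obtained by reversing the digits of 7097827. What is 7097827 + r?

Reverse of 7097827 is 7287907.
7097827 + 7287907 = 14385734

14385734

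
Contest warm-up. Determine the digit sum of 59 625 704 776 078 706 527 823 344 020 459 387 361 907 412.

195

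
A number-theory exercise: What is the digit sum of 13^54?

316

13^54 = 1422135653750684847524758738836375672734734444846971695885689
Sum of its 61 digits: 316.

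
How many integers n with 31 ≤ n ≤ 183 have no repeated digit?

121

The integers in [31, 183] that have no repeated digit: 31, 32, 34, 35, 36, 37, …, 182, 183.
121 qualify.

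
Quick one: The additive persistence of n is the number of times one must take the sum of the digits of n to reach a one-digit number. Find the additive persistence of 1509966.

2

1509966 → 36 → 9 (2 steps)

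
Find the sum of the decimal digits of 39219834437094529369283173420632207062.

158

3+9+2+1+9+8+3+4+4+3+7+0+9+4+5+2+9+3+6+9+2+8+3+1+7+3+4+2+0+6+3+2+2+0+7+0+6+2 = 158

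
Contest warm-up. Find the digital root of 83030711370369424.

7

8+3+0+3+0+7+1+1+3+7+0+3+6+9+4+2+4 = 61
6+1 = 7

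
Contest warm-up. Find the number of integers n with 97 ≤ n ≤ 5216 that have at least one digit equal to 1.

2192

The integers in [97, 5216] that have at least one digit equal to 1: 100, 101, 102, 103, 104, 105, …, 5215, 5216.
2192 qualify.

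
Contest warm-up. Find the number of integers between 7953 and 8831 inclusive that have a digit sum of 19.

The integers in [7953, 8831] that have a digit sum of 19: 8029, 8038, 8047, 8056, 8065, 8074, …, 8821, 8830.
66 qualify.

66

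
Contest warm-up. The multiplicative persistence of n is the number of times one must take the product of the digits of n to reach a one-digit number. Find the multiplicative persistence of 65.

2

65 → 30 → 0 (2 steps)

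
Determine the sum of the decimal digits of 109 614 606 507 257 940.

1+0+9+6+1+4+6+0+6+5+0+7+2+5+7+9+4+0 = 72

72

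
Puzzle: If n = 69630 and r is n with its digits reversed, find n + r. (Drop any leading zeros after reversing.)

73326

Reverse of 69630 is 3696.
69630 + 3696 = 73326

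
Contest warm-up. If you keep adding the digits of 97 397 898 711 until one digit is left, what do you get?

6

9+7+3+9+7+8+9+8+7+1+1 = 69
6+9 = 15
1+5 = 6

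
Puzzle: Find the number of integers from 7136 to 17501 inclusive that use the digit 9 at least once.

The integers in [7136, 17501] that use the digit 9 at least once: 7139, 7149, 7159, 7169, 7179, 7189, …, 17498, 17499.
3512 qualify.

3512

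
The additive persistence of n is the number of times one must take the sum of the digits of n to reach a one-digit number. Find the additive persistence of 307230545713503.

3

307230545713503 → 48 → 12 → 3 (3 steps)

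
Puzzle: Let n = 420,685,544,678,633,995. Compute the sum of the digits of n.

94

4+2+0+6+8+5+5+4+4+6+7+8+6+3+3+9+9+5 = 94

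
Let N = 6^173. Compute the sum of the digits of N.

540

6^173 = 417029057339102790023624624168866746803805625985341227008243585672571076711401801072170474871500515735542719580204155593190106848034816
Sum of its 135 digits: 540.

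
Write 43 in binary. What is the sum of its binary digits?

43 in base 2 is 101011.
Digit sum: 1+0+1+0+1+1 = 4.

4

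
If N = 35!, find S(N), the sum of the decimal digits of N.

144

35! = 10333147966386144929666651337523200000000
Sum of its 41 digits: 144.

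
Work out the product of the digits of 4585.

800

4×5×8×5 = 800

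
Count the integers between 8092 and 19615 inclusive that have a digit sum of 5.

35

The integers in [8092, 19615] that have a digit sum of 5: 10004, 10013, 10022, 10031, 10040, 10103, …, 13100, 14000.
35 qualify.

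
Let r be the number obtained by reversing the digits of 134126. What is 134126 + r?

Reverse of 134126 is 621431.
134126 + 621431 = 755557

755557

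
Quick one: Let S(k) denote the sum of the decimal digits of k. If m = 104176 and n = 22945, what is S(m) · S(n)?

S(104176) = 1+0+4+1+7+6 = 19.
S(22945) = 2+2+9+4+5 = 22.
19 · 22 = 418.

418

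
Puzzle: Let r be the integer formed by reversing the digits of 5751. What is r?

1575

Reversing 5751 gives 1575.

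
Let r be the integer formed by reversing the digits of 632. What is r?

Reversing 632 gives 236.

236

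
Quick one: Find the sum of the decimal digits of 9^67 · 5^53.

9^67 · 5^53 = 95424163650508510370759255491909535199284334025738731549855892943856616739140008576214313507080078125
Sum of its 101 digits: 441.

441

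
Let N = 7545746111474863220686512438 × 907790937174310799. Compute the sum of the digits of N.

7545746111474863220686512438 × 907790937174310799 = 6849959934215177568796173385767753717591217962
Sum of its 46 digits: 249.

249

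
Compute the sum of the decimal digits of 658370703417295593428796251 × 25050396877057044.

171

658370703417295593428796251 × 25050396877057044 = 16492447412830470859820315537751260380342044
Sum of its 44 digits: 171.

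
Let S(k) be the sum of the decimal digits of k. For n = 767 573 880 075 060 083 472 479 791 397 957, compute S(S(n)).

8

First digit sum: 170.
1+7+0 = 8.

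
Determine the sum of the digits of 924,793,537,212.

54

9+2+4+7+9+3+5+3+7+2+1+2 = 54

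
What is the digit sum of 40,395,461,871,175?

61

4+0+3+9+5+4+6+1+8+7+1+1+7+5 = 61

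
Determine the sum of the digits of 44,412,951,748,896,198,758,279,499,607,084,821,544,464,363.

225

4+4+4+1+2+9+5+1+7+4+8+8+9+6+1+9+8+7+5+8+2+7+9+4+9+9+6+0+7+0+8+4+8+2+1+5+4+4+4+6+4+3+6+3 = 225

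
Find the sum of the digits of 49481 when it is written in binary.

49481 in base 2 is 1100000101001001.
Digit sum: 1+1+0+0+0+0+0+1+0+1+0+0+1+0+0+1 = 6.

6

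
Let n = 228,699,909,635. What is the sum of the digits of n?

68

2+2+8+6+9+9+9+0+9+6+3+5 = 68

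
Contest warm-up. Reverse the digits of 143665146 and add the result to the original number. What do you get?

Reverse of 143665146 is 641566341.
143665146 + 641566341 = 785231487

785231487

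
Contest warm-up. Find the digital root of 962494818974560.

9+6+2+4+9+4+8+1+8+9+7+4+5+6+0 = 82
8+2 = 10
1+0 = 1

1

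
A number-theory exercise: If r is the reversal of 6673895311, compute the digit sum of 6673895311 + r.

Reversal of 6673895311 is 1135983766; 6673895311 + 1135983766 = 7809879077.
Digit sum of 7809879077: 7+8+0+9+8+7+9+0+7+7 = 62.

62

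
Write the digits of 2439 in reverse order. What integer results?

Reversing 2439 gives 9342.

9342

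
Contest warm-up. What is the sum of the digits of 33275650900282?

3+3+2+7+5+6+5+0+9+0+0+2+8+2 = 52

52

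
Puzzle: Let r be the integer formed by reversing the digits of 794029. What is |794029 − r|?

126468

Reverse of 794029 is 920497.
|794029 − 920497| = 126468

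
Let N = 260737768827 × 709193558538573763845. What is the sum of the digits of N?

260737768827 × 709193558538573763845 = 184913546119828137999704900659815
Sum of its 33 digits: 162.

162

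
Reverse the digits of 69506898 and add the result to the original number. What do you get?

Reverse of 69506898 is 89860596.
69506898 + 89860596 = 159367494

159367494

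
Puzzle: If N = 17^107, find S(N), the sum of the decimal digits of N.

17^107 = 455024297117399079273657868281939502276334823978670092653303694194799352699111485425708484653439852384653016657073941702703504522673
Sum of its 132 digits: 611.

611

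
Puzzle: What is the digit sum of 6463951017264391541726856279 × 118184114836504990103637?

6463951017264391541726856279 × 118184114836504990103637 = 763936329321918099835226704883490046606278414186723
Sum of its 51 digits: 234.

234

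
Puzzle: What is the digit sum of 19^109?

658

19^109 = 24218235827108619536177258655689905274733087906973668975273015474087845429471321842394188336521448527266621220099983995505013875436008159779
Sum of its 140 digits: 658.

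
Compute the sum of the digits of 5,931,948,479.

59

5+9+3+1+9+4+8+4+7+9 = 59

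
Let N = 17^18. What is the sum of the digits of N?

17^18 = 14063084452067724991009
Sum of its 23 digits: 91.

91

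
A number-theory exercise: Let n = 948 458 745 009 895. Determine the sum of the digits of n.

9+4+8+4+5+8+7+4+5+0+0+9+8+9+5 = 85

85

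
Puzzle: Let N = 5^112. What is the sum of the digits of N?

5^112 = 1925929944387235853055977942584927318538101648215388195239938795566558837890625
Sum of its 79 digits: 409.

409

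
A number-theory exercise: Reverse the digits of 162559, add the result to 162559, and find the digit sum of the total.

20

Reversal of 162559 is 955261; 162559 + 955261 = 1117820.
Digit sum of 1117820: 1+1+1+7+8+2+0 = 20.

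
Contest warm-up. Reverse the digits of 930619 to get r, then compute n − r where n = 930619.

14580

Reverse of 930619 is 916039.
930619 − 916039 = 14580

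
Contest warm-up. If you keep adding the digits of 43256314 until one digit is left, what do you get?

4+3+2+5+6+3+1+4 = 28
2+8 = 10
1+0 = 1
(Equivalently, 43256314 mod 9 = 1.)

1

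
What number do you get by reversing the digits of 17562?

26571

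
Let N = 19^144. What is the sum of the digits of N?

775

19^144 = 13820333946611113134901874070660588115919843166206772877163883957338216574899109539054827002670740340907627784382454094834613248987414410764940981111112225311374377381541117422843923521
Sum of its 185 digits: 775.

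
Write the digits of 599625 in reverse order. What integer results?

526995

Reversing 599625 gives 526995.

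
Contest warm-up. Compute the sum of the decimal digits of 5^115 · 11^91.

811

5^115 · 11^91 = 14069700347126975854898593565059155833965796357388048922615424032988402726092092034179440263493463418428414381503825508994674631308894295622646808396893902681767940521240234375
Sum of its 176 digits: 811.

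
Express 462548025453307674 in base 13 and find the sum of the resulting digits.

462548025453307674 in base 13 is 906262A8432A105A.
Digit sum: 9+0+6+2+6+2+10+8+4+3+2+10+1+0+5+10 = 78.

78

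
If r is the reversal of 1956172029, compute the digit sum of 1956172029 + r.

48

Reversal of 1956172029 is 9202716591; 1956172029 + 9202716591 = 11158888620.
Digit sum of 11158888620: 1+1+1+5+8+8+8+8+6+2+0 = 48.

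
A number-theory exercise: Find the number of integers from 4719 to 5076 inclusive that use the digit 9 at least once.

The integers in [4719, 5076] that use the digit 9 at least once: 4719, 4729, 4739, 4749, 4759, 4769, …, 5059, 5069.
144 qualify.

144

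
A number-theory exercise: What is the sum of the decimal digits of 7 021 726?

25

7+0+2+1+7+2+6 = 25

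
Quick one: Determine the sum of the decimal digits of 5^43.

5^43 = 1136868377216160297393798828125
Sum of its 31 digits: 149.

149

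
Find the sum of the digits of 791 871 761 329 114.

67

7+9+1+8+7+1+7+6+1+3+2+9+1+1+4 = 67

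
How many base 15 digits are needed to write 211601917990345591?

211601917990345591 in base 15 is 73AD517474DC061, which has 15 digits.

15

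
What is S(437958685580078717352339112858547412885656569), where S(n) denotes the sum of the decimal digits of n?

4+3+7+9+5+8+6+8+5+5+8+0+0+7+8+7+1+7+3+5+2+3+3+9+1+1+2+8+5+8+5+4+7+4+1+2+8+8+5+6+5+6+5+6+9 = 229

229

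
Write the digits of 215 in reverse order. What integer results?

512

Reversing 215 gives 512.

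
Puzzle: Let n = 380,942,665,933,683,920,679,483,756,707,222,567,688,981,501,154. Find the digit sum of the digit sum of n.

First digit sum: 235.
2+3+5 = 10.

10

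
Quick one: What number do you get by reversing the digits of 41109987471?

Reversing 41109987471 gives 17478990114.

17478990114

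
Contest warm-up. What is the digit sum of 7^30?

7^30 = 22539340290692258087863249
Sum of its 26 digits: 118.

118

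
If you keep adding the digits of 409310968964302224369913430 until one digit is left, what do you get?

4+0+9+3+1+0+9+6+8+9+6+4+3+0+2+2+2+4+3+6+9+9+1+3+4+3+0 = 110
1+1+0 = 2

2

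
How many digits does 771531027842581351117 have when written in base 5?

30

771531027842581351117 in base 5 is 403234032404340133101311213432, which has 30 digits.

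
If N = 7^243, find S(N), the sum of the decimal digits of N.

910

7^243 = 22846712859873746480447821666592346426694132333435558998983412854961114186622574870902442510049863025667206258127311451949520409822391138243055993672121915936570990365106665813437806284123385754752042992343
Sum of its 206 digits: 910.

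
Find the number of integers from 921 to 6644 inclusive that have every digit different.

The integers in [921, 6644] that have every digit different: 921, 923, 924, 925, 926, 927, …, 6597, 6598.
2911 qualify.

2911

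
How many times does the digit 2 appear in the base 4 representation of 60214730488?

60214730488 in base 4 is 320011010331323320.
The digit 2 appears 3 times.

3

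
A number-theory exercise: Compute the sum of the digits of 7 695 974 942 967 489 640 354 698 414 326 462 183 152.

202

7+6+9+5+9+7+4+9+4+2+9+6+7+4+8+9+6+4+0+3+5+4+6+9+8+4+1+4+3+2+6+4+6+2+1+8+3+1+5+2 = 202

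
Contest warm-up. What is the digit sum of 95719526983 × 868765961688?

96

95719526983 × 868765961688 = 83157866911706460227304
Sum of its 23 digits: 96.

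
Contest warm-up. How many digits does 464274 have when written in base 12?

464274 in base 12 is 1A4816, which has 6 digits.

6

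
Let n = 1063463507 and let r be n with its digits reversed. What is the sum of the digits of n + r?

Reversal of 1063463507 is 7053643601; 1063463507 + 7053643601 = 8117107108.
Digit sum of 8117107108: 8+1+1+7+1+0+7+1+0+8 = 34.

34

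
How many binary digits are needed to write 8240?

14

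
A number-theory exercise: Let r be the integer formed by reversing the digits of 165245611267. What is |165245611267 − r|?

Reverse of 165245611267 is 762116542561.
|165245611267 − 762116542561| = 596870931294

596870931294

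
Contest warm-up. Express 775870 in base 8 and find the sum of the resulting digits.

32

775870 in base 8 is 2753276.
Digit sum: 2+7+5+3+2+7+6 = 32.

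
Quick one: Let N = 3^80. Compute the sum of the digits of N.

3^80 = 147808829414345923316083210206383297601
Sum of its 39 digits: 153.

153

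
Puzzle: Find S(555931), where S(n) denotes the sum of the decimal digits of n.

5+5+5+9+3+1 = 28

28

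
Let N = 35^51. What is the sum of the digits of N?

377

35^51 = 5590752438125738977322304272371564979219879187866126812878064811229705810546875
Sum of its 79 digits: 377.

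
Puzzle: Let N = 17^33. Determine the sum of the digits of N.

170

17^33 = 40254497110927943179349807054456171205137
Sum of its 41 digits: 170.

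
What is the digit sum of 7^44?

7^44 = 15286700631942576193765185769276826401
Sum of its 38 digits: 175.

175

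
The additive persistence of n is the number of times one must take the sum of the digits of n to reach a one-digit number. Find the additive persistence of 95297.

2

95297 → 32 → 5 (2 steps)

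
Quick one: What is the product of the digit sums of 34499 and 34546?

638

S(34499) = 3+4+4+9+9 = 29.
S(34546) = 3+4+5+4+6 = 22.
29 · 22 = 638.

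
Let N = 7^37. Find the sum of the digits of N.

7^37 = 18562115921017574302453163671207
Sum of its 32 digits: 115.

115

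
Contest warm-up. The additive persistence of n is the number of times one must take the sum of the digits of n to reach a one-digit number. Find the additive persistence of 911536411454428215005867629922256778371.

3

911536411454428215005867629922256778371 → 168 → 15 → 6 (3 steps)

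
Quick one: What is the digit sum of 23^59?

23^59 = 219756801305995011868741136319862577205018109070321830013486322196049230779513287
Sum of its 81 digits: 326.

326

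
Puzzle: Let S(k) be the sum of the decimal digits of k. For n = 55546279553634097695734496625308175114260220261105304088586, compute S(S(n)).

7

First digit sum: 250.
2+5+0 = 7.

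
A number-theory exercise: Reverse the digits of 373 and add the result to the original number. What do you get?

Reverse of 373 is 373.
373 + 373 = 746

746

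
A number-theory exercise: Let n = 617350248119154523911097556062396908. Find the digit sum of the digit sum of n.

9

First digit sum: 153.
1+5+3 = 9.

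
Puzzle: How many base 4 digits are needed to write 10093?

10093 in base 4 is 2131231, which has 7 digits.

7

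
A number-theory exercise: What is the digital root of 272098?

1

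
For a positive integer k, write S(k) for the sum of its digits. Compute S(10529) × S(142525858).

680

S(10529) = 1+0+5+2+9 = 17.
S(142525858) = 1+4+2+5+2+5+8+5+8 = 40.
17 · 40 = 680.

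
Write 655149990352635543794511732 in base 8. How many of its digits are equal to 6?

655149990352635543794511732 in base 8 is 416755320221476461157171067564.
The digit 6 appears 5 times.

5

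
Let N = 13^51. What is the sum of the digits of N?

253

13^51 = 647307989872865201422284359961937038113215496061434545237
Sum of its 57 digits: 253.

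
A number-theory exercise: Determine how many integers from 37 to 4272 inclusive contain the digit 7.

1129

The integers in [37, 4272] that contain the digit 7: 37, 47, 57, 67, 70, 71, …, 4271, 4272.
1129 qualify.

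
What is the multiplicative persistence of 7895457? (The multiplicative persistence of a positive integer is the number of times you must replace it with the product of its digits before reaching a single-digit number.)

2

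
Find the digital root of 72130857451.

7

7+2+1+3+0+8+5+7+4+5+1 = 43
4+3 = 7
(Equivalently, 72130857451 mod 9 = 7.)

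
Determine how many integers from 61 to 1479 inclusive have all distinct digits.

893

The integers in [61, 1479] that have all distinct digits: 61, 62, 63, 64, 65, 67, …, 1478, 1479.
893 qualify.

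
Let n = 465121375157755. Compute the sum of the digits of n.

4+6+5+1+2+1+3+7+5+1+5+7+7+5+5 = 64

64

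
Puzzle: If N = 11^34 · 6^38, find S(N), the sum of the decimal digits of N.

11^34 · 6^38 = 94863427044116099084378165021599950031369398797803724218413613056
Sum of its 65 digits: 288.

288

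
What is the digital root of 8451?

8+4+5+1 = 18
1+8 = 9

9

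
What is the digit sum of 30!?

30! = 265252859812191058636308480000000
Sum of its 33 digits: 117.

117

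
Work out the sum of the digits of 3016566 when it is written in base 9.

30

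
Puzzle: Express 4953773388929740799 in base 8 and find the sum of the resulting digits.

88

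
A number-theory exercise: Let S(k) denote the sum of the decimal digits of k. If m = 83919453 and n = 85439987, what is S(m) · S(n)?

2226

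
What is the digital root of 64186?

6+4+1+8+6 = 25
2+5 = 7

7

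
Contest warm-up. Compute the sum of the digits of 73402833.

30

7+3+4+0+2+8+3+3 = 30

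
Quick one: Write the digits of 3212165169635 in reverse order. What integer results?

5369615612123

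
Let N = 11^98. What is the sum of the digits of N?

499

11^98 = 1138893581803493403646143567941292295559035636366815407698055996045866546243992369995050904937673772281
Sum of its 103 digits: 499.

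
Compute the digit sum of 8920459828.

8+9+2+0+4+5+9+8+2+8 = 55

55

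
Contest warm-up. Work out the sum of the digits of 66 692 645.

6+6+6+9+2+6+4+5 = 44

44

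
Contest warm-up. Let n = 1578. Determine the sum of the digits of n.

1+5+7+8 = 21

21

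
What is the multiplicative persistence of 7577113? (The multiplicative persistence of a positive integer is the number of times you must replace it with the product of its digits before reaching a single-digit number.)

3

7577113 → 5145 → 100 → 0 (3 steps)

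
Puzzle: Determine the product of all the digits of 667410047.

0

6×6×7×4×1×0×0×4×7 = 0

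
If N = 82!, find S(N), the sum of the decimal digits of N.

477

82! = 475364333701284174842138206989404946643813294067993328617160934076743994734899148613007131808479167119360000000000000000000
Sum of its 123 digits: 477.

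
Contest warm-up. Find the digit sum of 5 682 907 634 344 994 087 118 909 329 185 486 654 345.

5+6+8+2+9+0+7+6+3+4+3+4+4+9+9+4+0+8+7+1+1+8+9+0+9+3+2+9+1+8+5+4+8+6+6+5+4+3+4+5 = 199

199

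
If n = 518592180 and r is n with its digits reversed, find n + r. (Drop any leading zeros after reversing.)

599887995

Reverse of 518592180 is 81295815.
518592180 + 81295815 = 599887995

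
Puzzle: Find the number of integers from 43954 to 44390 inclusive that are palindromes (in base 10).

4

The integers in [43954, 44390] that are palindromes (in base 10): 44044, 44144, 44244, 44344.
4 qualify.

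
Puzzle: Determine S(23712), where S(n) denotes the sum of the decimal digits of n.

15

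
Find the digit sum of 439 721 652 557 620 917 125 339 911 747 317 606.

4+3+9+7+2+1+6+5+2+5+5+7+6+2+0+9+1+7+1+2+5+3+3+9+9+1+1+7+4+7+3+1+7+6+0+6 = 156

156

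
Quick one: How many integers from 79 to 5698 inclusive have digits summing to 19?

359

The integers in [79, 5698] that have digits summing to 19: 199, 289, 298, 379, 388, 397, …, 5671, 5680.
359 qualify.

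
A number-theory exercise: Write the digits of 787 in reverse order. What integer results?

Reversing 787 gives 787.

787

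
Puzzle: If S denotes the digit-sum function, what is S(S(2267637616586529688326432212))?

First digit sum: 128.
1+2+8 = 11.

11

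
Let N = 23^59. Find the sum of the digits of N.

326

23^59 = 219756801305995011868741136319862577205018109070321830013486322196049230779513287
Sum of its 81 digits: 326.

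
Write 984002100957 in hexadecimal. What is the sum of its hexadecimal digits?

87

984002100957 in base 16 is E51B187EDD.
Digit sum: 14+5+1+11+1+8+7+14+13+13 = 87.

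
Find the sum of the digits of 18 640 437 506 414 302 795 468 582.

1+8+6+4+0+4+3+7+5+0+6+4+1+4+3+0+2+7+9+5+4+6+8+5+8+2 = 112

112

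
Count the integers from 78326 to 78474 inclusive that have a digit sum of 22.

6

The integers in [78326, 78474] that have a digit sum of 22: 78331, 78340, 78403, 78412, 78421, 78430.
6 qualify.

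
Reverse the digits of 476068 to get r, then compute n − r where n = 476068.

-384606

Reverse of 476068 is 860674.
476068 − 860674 = -384606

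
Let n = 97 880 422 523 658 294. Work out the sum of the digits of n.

84

9+7+8+8+0+4+2+2+5+2+3+6+5+8+2+9+4 = 84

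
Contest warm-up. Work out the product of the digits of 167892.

6048

1×6×7×8×9×2 = 6048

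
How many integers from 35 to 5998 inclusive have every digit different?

3227

The integers in [35, 5998] that have every digit different: 35, 36, 37, 38, 39, 40, …, 5986, 5987.
3227 qualify.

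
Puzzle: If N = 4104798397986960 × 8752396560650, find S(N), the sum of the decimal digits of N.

4104798397986960 × 8752396560650 = 35926823380702698587549124000
Sum of its 29 digits: 126.

126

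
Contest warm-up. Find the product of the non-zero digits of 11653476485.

1×1×6×5×3×4×7×6×4×8×5 = 2419200

2419200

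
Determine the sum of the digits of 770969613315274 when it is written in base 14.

770969613315274 in base 14 is D8551B2408202.
Digit sum: 13+8+5+5+1+11+2+4+0+8+2+0+2 = 61.

61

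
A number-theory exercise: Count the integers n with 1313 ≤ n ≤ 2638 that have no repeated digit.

The integers in [1313, 2638] that have no repeated digit: 1320, 1324, 1325, 1326, 1327, 1328, …, 2637, 2638.
685 qualify.

685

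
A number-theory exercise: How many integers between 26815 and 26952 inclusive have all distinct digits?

59

The integers in [26815, 26952] that have all distinct digits: 26815, 26817, 26819, 26830, 26831, 26834, …, 26950, 26951.
59 qualify.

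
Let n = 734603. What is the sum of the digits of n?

23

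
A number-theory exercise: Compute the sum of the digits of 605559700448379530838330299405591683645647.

6+0+5+5+5+9+7+0+0+4+4+8+3+7+9+5+3+0+8+3+8+3+3+0+2+9+9+4+0+5+5+9+1+6+8+3+6+4+5+6+4+7 = 198

198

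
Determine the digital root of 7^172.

7

The digital root of n equals n mod 9 (or 9 when 9 | n), so we need 7^172 mod 9.
7^172 ≡ 7 (mod 9), so the digital root is 7.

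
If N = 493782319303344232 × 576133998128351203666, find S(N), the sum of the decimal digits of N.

181

493782319303344232 × 576133998128351203666 = 284484781825325842183972914756338354512
Sum of its 39 digits: 181.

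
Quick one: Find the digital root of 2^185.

The digital root of n equals n mod 9 (or 9 when 9 | n), so we need 2^185 mod 9.
2^185 ≡ 5 (mod 9), so the digital root is 5.

5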